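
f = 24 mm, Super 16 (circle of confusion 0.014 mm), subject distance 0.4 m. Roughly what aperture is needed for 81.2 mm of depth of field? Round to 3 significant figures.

f/11

Write h = H − f = f²/(N·c). The thin-lens limits are Dn = s·h/(h + (s−f)) and Df = s·h/(h − (s−f)), so DoF = Df − Dn = 2·s·(s−f)·h / (h² − (s−f)²).
That is a quadratic in h: DoF·h² − 2·s·(s−f)·h − DoF·(s−f)² = 0 ⇒ h = (s−f)·(s + √(s² + DoF²)) / DoF = 376 × (400 + √(400² + 81.2²)) / 81.2 = 376 × (400 + 408.159) / 81.2 ≈ 3742.2 mm.
Then N = f²/(c·h) = 24² / (0.014 × 3742.2) = 576 / 52.391 ≈ 11.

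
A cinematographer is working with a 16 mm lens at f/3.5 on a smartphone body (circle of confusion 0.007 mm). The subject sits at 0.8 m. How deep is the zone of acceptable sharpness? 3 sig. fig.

121 mm

Hyperfocal distance H = f²/(N·c) + f = 16²/(3.5 × 0.007) + 16 = 256/0.0245 + 16 ≈ 10465.0 mm ≈ 10.46 m.
Near limit Dn = s·(H − f)/(H + s − 2f) = 800 × (10465.0 − 16) / (10465.0 + 800 − 2 × 16) = 800 × 10449.0 / 11233.0 ≈ 744.16 mm.
Far limit Df = s·(H − f)/(H − s) = 800 × (10465.0 − 16) / (10465.0 − 800) = 800 × 10449.0 / 9665.0 ≈ 864.89 mm.
Depth of field = Df − Dn = 864.89 − 744.16 ≈ 120.73 mm.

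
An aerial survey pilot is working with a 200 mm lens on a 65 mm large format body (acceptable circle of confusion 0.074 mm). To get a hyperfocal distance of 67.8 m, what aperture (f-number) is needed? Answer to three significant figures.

f/8

Rearrange H = f²/(N·c) + f for N: N = f² / ((H − f)·c).
N = 200² / ((67800 − 200) × 0.074) = 40000 / 5002 ≈ 8.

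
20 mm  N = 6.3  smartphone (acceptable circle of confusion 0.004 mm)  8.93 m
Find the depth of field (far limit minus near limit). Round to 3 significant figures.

14.6 m

Hyperfocal distance H = f²/(N·c) + f = 20²/(6.3 × 0.004) + 20 = 400/0.0252 + 20 ≈ 15893.0 mm ≈ 15.89 m.
Near limit Dn = s·(H − f)/(H + s − 2f) = 8930 × (15893.0 − 20) / (15893.0 + 8930 − 2 × 20) = 8930 × 15873.0 / 24783.0 ≈ 5719 mm.
Far limit Df = s·(H − f)/(H − s) = 8930 × (15893.0 − 20) / (15893.0 − 8930) = 8930 × 15873.0 / 6963.0 ≈ 20357 mm.
Depth of field = Df − Dn = 20357 − 5719 ≈ 14638 mm ≈ 14.6 m.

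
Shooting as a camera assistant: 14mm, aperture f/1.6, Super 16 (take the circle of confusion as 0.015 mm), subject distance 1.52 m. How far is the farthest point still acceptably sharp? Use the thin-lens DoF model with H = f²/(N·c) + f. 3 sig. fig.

Hyperfocal distance H = f²/(N·c) + f = 14²/(1.6 × 0.015) + 14 = 196/0.024 + 14 ≈ 8180.7 mm ≈ 8.181 m.
Far limit Df = s·(H − f)/(H − s) = 1520 × (8180.7 − 14) / (8180.7 − 1520) = 1520 × 8166.7 / 6660.7 ≈ 1863.7 mm ≈ 1.86 m.

1.86 m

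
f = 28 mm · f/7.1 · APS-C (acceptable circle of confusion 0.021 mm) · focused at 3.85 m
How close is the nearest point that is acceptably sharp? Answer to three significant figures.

Hyperfocal distance H = f²/(N·c) + f = 28²/(7.1 × 0.021) + 28 = 784/0.1491 + 28 ≈ 5286.2 mm ≈ 5.286 m.
Near limit Dn = s·(H − f)/(H + s − 2f) = 3850 × (5286.2 − 28) / (5286.2 + 3850 − 2 × 28) = 3850 × 5258.2 / 9080.2 ≈ 2229.5 mm ≈ 2.23 m.

2.23 m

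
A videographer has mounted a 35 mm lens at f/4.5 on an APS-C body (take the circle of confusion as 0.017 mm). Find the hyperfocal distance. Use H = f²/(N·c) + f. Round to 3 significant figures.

16.0 m

Hyperfocal distance H = f²/(N·c) + f = 35²/(4.5 × 0.017) + 35 = 1225/0.0765 + 35 ≈ 16048.1 mm ≈ 16.0 m.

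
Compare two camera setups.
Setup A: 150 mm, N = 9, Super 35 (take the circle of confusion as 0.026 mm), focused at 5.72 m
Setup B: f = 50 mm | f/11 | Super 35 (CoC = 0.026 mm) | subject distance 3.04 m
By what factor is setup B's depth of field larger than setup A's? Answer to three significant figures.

Setup A: H = 150²/(9×0.026) + 150 ≈ 96303.8 mm; DoF = Df − Dn = 6071.72 − 5406.80 ≈ 664.92 mm.
Setup B: H = 50²/(11×0.026) + 50 ≈ 8791.3 mm; DoF = Df − Dn = 4620.5 − 2265.2 ≈ 2355.3 mm.
Ratio = 2355.3 / 664.92 ≈ 3.54.

3.54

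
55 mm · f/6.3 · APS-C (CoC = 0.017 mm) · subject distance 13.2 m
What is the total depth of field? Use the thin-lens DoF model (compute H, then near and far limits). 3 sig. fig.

Hyperfocal distance H = f²/(N·c) + f = 55²/(6.3 × 0.017) + 55 = 3025/0.1071 + 55 ≈ 28299.6 mm ≈ 28.30 m.
Near limit Dn = s·(H − f)/(H + s − 2f) = 13200 × (28299.6 − 55) / (28299.6 + 13200 − 2 × 55) = 13200 × 28244.6 / 41389.6 ≈ 9008 mm.
Far limit Df = s·(H − f)/(H − s) = 13200 × (28299.6 − 55) / (28299.6 − 13200) = 13200 × 28244.6 / 15099.6 ≈ 24691 mm.
Depth of field = Df − Dn = 24691 − 9008 ≈ 15683 mm ≈ 15.7 m.

15.7 m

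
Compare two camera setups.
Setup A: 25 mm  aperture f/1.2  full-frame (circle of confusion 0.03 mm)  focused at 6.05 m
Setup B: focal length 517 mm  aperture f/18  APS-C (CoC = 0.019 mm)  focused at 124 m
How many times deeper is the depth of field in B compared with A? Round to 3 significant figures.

8.42

Setup A: H = 25²/(1.2×0.03) + 25 ≈ 17386.1 mm; DoF = Df − Dn = 9265.5 − 4491.3 ≈ 4774.2 mm.
Setup B: H = 517²/(18×0.019) + 517 ≈ 782063.8 mm; DoF = Df − Dn = 147268 − 107081 ≈ 40187 mm.
Ratio = 40187 / 4774.2 ≈ 8.42.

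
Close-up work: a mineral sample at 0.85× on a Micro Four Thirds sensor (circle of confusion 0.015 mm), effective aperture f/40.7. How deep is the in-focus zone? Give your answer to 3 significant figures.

1.69 mm

At magnification m, DoF ≈ 2·N_eff·c/m² = 2 × 40.7 × 0.015 / 0.85² = 1.221 / 0.7225 ≈ 1.69 mm.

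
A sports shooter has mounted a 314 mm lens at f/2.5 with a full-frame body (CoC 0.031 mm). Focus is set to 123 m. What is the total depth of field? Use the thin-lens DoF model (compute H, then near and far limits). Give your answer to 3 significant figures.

Hyperfocal distance H = f²/(N·c) + f = 314²/(2.5 × 0.031) + 314 = 98596/0.0775 + 314 ≈ 1272520.5 mm ≈ 1273 m.
Near limit Dn = s·(H − f)/(H + s − 2f) = 123000 × (1272520.5 − 314) / (1272520.5 + 123000 − 2 × 314) = 123000 × 1272206.5 / 1394892.5 ≈ 112182 mm.
Far limit Df = s·(H − f)/(H − s) = 123000 × (1272520.5 − 314) / (1272520.5 − 123000) = 123000 × 1272206.5 / 1149520.5 ≈ 136128 mm.
Depth of field = Df − Dn = 136128 − 112182 ≈ 23946 mm ≈ 23.9 m.

23.9 m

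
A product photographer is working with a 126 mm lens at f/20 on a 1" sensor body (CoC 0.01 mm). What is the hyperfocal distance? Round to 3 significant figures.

79.5 m

Hyperfocal distance H = f²/(N·c) + f = 126²/(20 × 0.01) + 126 = 15876/0.2 + 126 ≈ 79506.0 mm ≈ 79.5 m.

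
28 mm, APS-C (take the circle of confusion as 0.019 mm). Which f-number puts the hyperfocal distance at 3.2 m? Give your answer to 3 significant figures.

Rearrange H = f²/(N·c) + f for N: N = f² / ((H − f)·c).
N = 28² / ((3200 − 28) × 0.019) = 784 / 60.27 ≈ 13.

f/13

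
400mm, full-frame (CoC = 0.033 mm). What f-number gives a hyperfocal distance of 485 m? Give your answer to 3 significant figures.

Rearrange H = f²/(N·c) + f for N: N = f² / ((H − f)·c).
N = 400² / ((485000 − 400) × 0.033) = 160000 / 15992 ≈ 10.

f/10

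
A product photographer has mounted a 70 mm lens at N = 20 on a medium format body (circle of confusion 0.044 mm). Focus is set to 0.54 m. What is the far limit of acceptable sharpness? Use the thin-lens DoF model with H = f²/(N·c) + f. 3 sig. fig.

0.590 m

Hyperfocal distance H = f²/(N·c) + f = 70²/(20 × 0.044) + 70 = 4900/0.88 + 70 ≈ 5638.2 mm ≈ 5.638 m.
Far limit Df = s·(H − f)/(H − s) = 540 × (5638.2 − 70) / (5638.2 − 540) = 540 × 5568.2 / 5098.2 ≈ 589.78 mm ≈ 0.590 m.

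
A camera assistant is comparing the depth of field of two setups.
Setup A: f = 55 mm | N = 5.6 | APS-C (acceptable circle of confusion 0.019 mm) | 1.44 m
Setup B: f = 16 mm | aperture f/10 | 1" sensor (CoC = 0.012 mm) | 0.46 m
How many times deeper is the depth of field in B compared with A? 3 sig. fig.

1.42

Setup A: H = 55²/(5.6×0.019) + 55 ≈ 28485.5 mm; DoF = Df − Dn = 1513.74 − 1373.11 ≈ 140.63 mm.
Setup B: H = 16²/(10×0.012) + 16 ≈ 2149.3 mm; DoF = Df − Dn = 580.90 − 380.76 ≈ 200.14 mm.
Ratio = 200.14 / 140.63 ≈ 1.42.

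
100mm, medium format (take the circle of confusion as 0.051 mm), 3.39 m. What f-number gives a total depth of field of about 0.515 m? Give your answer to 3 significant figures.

Write h = H − f = f²/(N·c). The thin-lens limits are Dn = s·h/(h + (s−f)) and Df = s·h/(h − (s−f)), so DoF = Df − Dn = 2·s·(s−f)·h / (h² − (s−f)²).
That is a quadratic in h: DoF·h² − 2·s·(s−f)·h − DoF·(s−f)² = 0 ⇒ h = (s−f)·(s + √(s² + DoF²)) / DoF = 3290 × (3390 + √(3390² + 515²)) / 515 = 3290 × (3390 + 3428.90) / 515 ≈ 43561 mm.
Then N = f²/(c·h) = 100² / (0.051 × 43561) = 10000 / 2221.6 ≈ 4.50.

f/4.50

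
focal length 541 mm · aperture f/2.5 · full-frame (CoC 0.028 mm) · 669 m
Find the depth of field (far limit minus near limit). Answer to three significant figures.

220 m

Hyperfocal distance H = f²/(N·c) + f = 541²/(2.5 × 0.028) + 541 = 292681/0.07 + 541 ≈ 4181698.1 mm ≈ 4182 m.
Near limit Dn = s·(H − f)/(H + s − 2f) = 669000 × (4181698.1 − 541) / (4181698.1 + 669000 − 2 × 541) = 669000 × 4181157.1 / 4849616.1 ≈ 576787 mm.
Far limit Df = s·(H − f)/(H − s) = 669000 × (4181698.1 − 541) / (4181698.1 − 669000) = 669000 × 4181157.1 / 3512698.1 ≈ 796309 mm.
Depth of field = Df − Dn = 796309 − 576787 ≈ 219522 mm ≈ 220 m.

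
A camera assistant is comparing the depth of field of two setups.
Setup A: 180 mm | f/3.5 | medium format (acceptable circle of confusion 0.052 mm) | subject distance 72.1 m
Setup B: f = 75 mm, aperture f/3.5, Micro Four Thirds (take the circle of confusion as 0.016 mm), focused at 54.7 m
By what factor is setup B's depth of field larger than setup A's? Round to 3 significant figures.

Setup A: H = 180²/(3.5×0.052) + 180 ≈ 178202.0 mm; DoF = Df − Dn = 120972 − 51353 ≈ 69619 mm.
Setup B: H = 75²/(3.5×0.016) + 75 ≈ 100521.4 mm; DoF = Df − Dn = 119909 − 35432 ≈ 84477 mm.
Ratio = 84477 / 69619 ≈ 1.21.

1.21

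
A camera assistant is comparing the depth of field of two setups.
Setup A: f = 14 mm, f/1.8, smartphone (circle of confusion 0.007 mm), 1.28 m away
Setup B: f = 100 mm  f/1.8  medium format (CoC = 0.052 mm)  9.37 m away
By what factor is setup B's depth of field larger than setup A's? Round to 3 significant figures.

Setup A: H = 14²/(1.8×0.007) + 14 ≈ 15569.6 mm; DoF = Df − Dn = 1393.40 − 1183.67 ≈ 209.73 mm.
Setup B: H = 100²/(1.8×0.052) + 100 ≈ 106937.6 mm; DoF = Df − Dn = 10260.3 − 8621.9 ≈ 1638.4 mm.
Ratio = 1638.4 / 209.73 ≈ 7.81.

7.81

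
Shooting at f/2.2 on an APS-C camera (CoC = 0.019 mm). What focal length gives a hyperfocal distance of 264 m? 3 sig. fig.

From H = f²/(N·c) + f, with f ≪ H: f ≈ √(H·N·c) = √(264000 × 2.2 × 0.019) = √11035 ≈ 105.0 mm.
The +f correction barely moves this — solving exactly, f² + N·c·f − N·c·H = 0 ⇒ f = (−N·c + √((N·c)² + 4·N·c·H))/2 = (−0.0418 + √44141)/2 ≈ 105.03 mm, so f ≈ 105 mm.

105 mm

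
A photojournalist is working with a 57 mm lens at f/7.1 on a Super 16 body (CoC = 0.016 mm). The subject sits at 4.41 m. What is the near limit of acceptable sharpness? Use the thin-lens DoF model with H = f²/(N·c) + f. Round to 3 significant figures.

Hyperfocal distance H = f²/(N·c) + f = 57²/(7.1 × 0.016) + 57 = 3249/0.1136 + 57 ≈ 28657.4 mm ≈ 28.66 m.
Near limit Dn = s·(H − f)/(H + s − 2f) = 4410 × (28657.4 − 57) / (28657.4 + 4410 − 2 × 57) = 4410 × 28600.4 / 32953.4 ≈ 3827.5 mm ≈ 3.83 m.

3.83 m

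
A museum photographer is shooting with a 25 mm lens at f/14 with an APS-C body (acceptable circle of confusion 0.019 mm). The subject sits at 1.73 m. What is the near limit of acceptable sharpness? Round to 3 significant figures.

1.00 m

Hyperfocal distance H = f²/(N·c) + f = 25²/(14 × 0.019) + 25 = 625/0.266 + 25 ≈ 2374.6 mm ≈ 2.375 m.
Near limit Dn = s·(H − f)/(H + s − 2f) = 1730 × (2374.6 − 25) / (2374.6 + 1730 − 2 × 25) = 1730 × 2349.6 / 4054.6 ≈ 1002.5 mm ≈ 1.00 m.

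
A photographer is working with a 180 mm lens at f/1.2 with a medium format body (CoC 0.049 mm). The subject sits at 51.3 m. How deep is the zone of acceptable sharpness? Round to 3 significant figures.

Hyperfocal distance H = f²/(N·c) + f = 180²/(1.2 × 0.049) + 180 = 32400/0.0588 + 180 ≈ 551200.4 mm ≈ 551.2 m.
Near limit Dn = s·(H − f)/(H + s − 2f) = 51300 × (551200.4 − 180) / (551200.4 + 51300 − 2 × 180) = 51300 × 551020.4 / 602140.4 ≈ 46944.8 mm.
Far limit Df = s·(H − f)/(H − s) = 51300 × (551200.4 − 180) / (551200.4 − 51300) = 51300 × 551020.4 / 499900.4 ≈ 56546.0 mm.
Depth of field = Df − Dn = 56546.0 − 46944.8 ≈ 9601.2 mm ≈ 9.60 m.

9.60 m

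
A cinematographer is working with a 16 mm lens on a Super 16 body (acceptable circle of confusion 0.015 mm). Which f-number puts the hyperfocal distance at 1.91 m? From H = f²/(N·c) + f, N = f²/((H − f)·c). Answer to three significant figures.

f/9.01

Rearrange H = f²/(N·c) + f for N: N = f² / ((H − f)·c).
N = 16² / ((1910 − 16) × 0.015) = 256 / 28.41 ≈ 9.01.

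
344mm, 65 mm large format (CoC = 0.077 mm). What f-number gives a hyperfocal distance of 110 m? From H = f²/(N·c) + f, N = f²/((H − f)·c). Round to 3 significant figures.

f/14

Rearrange H = f²/(N·c) + f for N: N = f² / ((H − f)·c).
N = 344² / ((110000 − 344) × 0.077) = 118336 / 8444 ≈ 14.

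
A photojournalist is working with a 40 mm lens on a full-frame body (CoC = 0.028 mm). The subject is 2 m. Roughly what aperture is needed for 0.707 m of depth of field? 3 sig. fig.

Write h = H − f = f²/(N·c). The thin-lens limits are Dn = s·h/(h + (s−f)) and Df = s·h/(h − (s−f)), so DoF = Df − Dn = 2·s·(s−f)·h / (h² − (s−f)²).
That is a quadratic in h: DoF·h² − 2·s·(s−f)·h − DoF·(s−f)² = 0 ⇒ h = (s−f)·(s + √(s² + DoF²)) / DoF = 1960 × (2000 + √(2000² + 707²)) / 707 = 1960 × (2000 + 2121.28) / 707 ≈ 11425 mm.
Then N = f²/(c·h) = 40² / (0.028 × 11425) = 1600 / 319.91 ≈ 5.

f/5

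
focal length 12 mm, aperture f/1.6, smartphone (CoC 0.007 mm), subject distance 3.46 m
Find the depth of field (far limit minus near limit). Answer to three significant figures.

Hyperfocal distance H = f²/(N·c) + f = 12²/(1.6 × 0.007) + 12 = 144/0.0112 + 12 ≈ 12869.1 mm ≈ 12.87 m.
Near limit Dn = s·(H − f)/(H + s − 2f) = 3460 × (12869.1 − 12) / (12869.1 + 3460 − 2 × 12) = 3460 × 12857.1 / 16305.1 ≈ 2728.3 mm.
Far limit Df = s·(H − f)/(H − s) = 3460 × (12869.1 − 12) / (12869.1 − 3460) = 3460 × 12857.1 / 9409.1 ≈ 4727.9 mm.
Depth of field = Df − Dn = 4727.9 − 2728.3 ≈ 1999.6 mm ≈ 2.00 m.

2.00 m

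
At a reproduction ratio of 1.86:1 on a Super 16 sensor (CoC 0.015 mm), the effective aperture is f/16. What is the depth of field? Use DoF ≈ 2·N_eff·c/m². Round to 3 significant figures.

0.139 mm

At magnification m, DoF ≈ 2·N_eff·c/m² = 2 × 16 × 0.015 / 1.86² = 0.48 / 3.46 ≈ 0.139 mm.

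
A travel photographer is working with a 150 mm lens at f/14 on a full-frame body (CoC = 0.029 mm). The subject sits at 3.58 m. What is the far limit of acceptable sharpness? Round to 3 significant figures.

Hyperfocal distance H = f²/(N·c) + f = 150²/(14 × 0.029) + 150 = 22500/0.406 + 150 ≈ 55568.7 mm ≈ 55.57 m.
Far limit Df = s·(H − f)/(H − s) = 3580 × (55568.7 − 150) / (55568.7 − 3580) = 3580 × 55418.7 / 51988.7 ≈ 3816.2 mm ≈ 3.82 m.

3.82 m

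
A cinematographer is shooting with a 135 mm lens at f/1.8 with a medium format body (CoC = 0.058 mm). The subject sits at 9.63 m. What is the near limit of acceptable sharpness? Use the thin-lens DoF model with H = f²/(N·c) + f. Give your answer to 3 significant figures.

Hyperfocal distance H = f²/(N·c) + f = 135²/(1.8 × 0.058) + 135 = 18225/0.1044 + 135 ≈ 174704.0 mm ≈ 174.7 m.
Near limit Dn = s·(H − f)/(H + s − 2f) = 9630 × (174704.0 − 135) / (174704.0 + 9630 − 2 × 135) = 9630 × 174569.0 / 184064.0 ≈ 9133.2 mm ≈ 9.13 m.

9.13 m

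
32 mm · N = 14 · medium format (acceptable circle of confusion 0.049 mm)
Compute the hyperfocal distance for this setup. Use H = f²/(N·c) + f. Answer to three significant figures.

Hyperfocal distance H = f²/(N·c) + f = 32²/(14 × 0.049) + 32 = 1024/0.686 + 32 ≈ 1524.7 mm ≈ 1.52 m.

1.52 m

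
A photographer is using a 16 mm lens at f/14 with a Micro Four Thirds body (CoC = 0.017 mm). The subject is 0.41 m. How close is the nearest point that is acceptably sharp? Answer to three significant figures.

300 mm

Hyperfocal distance H = f²/(N·c) + f = 16²/(14 × 0.017) + 16 = 256/0.238 + 16 ≈ 1091.6 mm ≈ 1.092 m.
Near limit Dn = s·(H − f)/(H + s − 2f) = 410 × (1091.6 − 16) / (1091.6 + 410 − 2 × 16) = 410 × 1075.6 / 1469.6 ≈ 300.08 mm.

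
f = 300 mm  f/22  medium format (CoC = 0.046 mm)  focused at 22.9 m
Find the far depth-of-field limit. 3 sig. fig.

30.7 m

Hyperfocal distance H = f²/(N·c) + f = 300²/(22 × 0.046) + 300 = 90000/1.012 + 300 ≈ 89232.8 mm ≈ 89.23 m.
Far limit Df = s·(H − f)/(H − s) = 22900 × (89232.8 − 300) / (89232.8 − 22900) = 22900 × 88932.8 / 66332.8 ≈ 30702 mm ≈ 30.7 m.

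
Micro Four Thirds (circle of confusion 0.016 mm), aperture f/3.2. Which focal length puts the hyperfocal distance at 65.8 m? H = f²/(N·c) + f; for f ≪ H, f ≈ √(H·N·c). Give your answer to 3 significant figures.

From H = f²/(N·c) + f, with f ≪ H: f ≈ √(H·N·c) = √(65800 × 3.2 × 0.016) = √3369.0 ≈ 58.04 mm.
The +f correction barely moves this — solving exactly, f² + N·c·f − N·c·H = 0 ⇒ f = (−N·c + √((N·c)² + 4·N·c·H))/2 = (−0.0512 + √13476)/2 ≈ 58.017 mm, so f ≈ 58.0 mm.

58.0 mm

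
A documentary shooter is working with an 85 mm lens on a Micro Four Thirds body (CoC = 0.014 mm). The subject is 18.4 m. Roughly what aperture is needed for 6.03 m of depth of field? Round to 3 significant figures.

f/4.50

Write h = H − f = f²/(N·c). The thin-lens limits are Dn = s·h/(h + (s−f)) and Df = s·h/(h − (s−f)), so DoF = Df − Dn = 2·s·(s−f)·h / (h² − (s−f)²).
That is a quadratic in h: DoF·h² − 2·s·(s−f)·h − DoF·(s−f)² = 0 ⇒ h = (s−f)·(s + √(s² + DoF²)) / DoF = 18315 × (18400 + √(18400² + 6030²)) / 6030 = 18315 × (18400 + 19362.9) / 6030 ≈ 114698 mm.
Then N = f²/(c·h) = 85² / (0.014 × 114698) = 7225 / 1605.8 ≈ 4.50.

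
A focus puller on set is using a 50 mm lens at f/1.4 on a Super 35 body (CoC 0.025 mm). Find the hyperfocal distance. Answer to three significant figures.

Hyperfocal distance H = f²/(N·c) + f = 50²/(1.4 × 0.025) + 50 = 2500/0.035 + 50 ≈ 71478.6 mm ≈ 71.5 m.

71.5 m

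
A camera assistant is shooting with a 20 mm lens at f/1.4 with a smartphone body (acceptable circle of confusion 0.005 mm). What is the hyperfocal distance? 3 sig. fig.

Hyperfocal distance H = f²/(N·c) + f = 20²/(1.4 × 0.005) + 20 = 400/0.007 + 20 ≈ 57162.9 mm ≈ 57.2 m.

57.2 m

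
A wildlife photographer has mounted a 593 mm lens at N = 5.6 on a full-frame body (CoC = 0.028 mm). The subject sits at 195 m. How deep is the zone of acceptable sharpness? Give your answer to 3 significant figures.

Hyperfocal distance H = f²/(N·c) + f = 593²/(5.6 × 0.028) + 593 = 351649/0.1568 + 593 ≈ 2243252.4 mm ≈ 2243 m.
Near limit Dn = s·(H − f)/(H + s − 2f) = 195000 × (2243252.4 − 593) / (2243252.4 + 195000 − 2 × 593) = 195000 × 2242659.4 / 2437066.4 ≈ 179445 mm.
Far limit Df = s·(H − f)/(H − s) = 195000 × (2243252.4 − 593) / (2243252.4 − 195000) = 195000 × 2242659.4 / 2048252.4 ≈ 213508 mm.
Depth of field = Df − Dn = 213508 − 179445 ≈ 34063 mm ≈ 34.1 m.

34.1 m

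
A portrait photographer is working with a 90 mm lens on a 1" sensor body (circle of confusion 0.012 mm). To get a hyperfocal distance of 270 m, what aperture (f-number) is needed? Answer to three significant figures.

f/2.50

Rearrange H = f²/(N·c) + f for N: N = f² / ((H − f)·c).
N = 90² / ((270000 − 90) × 0.012) = 8100 / 3239 ≈ 2.50.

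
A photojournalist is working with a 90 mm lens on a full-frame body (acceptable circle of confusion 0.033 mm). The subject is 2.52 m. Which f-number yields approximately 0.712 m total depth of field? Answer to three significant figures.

f/14

Write h = H − f = f²/(N·c). The thin-lens limits are Dn = s·h/(h + (s−f)) and Df = s·h/(h − (s−f)), so DoF = Df − Dn = 2·s·(s−f)·h / (h² − (s−f)²).
That is a quadratic in h: DoF·h² − 2·s·(s−f)·h − DoF·(s−f)² = 0 ⇒ h = (s−f)·(s + √(s² + DoF²)) / DoF = 2430 × (2520 + √(2520² + 712²)) / 712 = 2430 × (2520 + 2618.65) / 712 ≈ 17538 mm.
Then N = f²/(c·h) = 90² / (0.033 × 17538) = 8100 / 578.75 ≈ 14.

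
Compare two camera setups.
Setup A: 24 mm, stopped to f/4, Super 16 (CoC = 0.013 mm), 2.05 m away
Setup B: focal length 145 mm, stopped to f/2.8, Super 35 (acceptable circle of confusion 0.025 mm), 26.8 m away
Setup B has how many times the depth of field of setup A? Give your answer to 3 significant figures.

Setup A: H = 24²/(4×0.013) + 24 ≈ 11100.9 mm; DoF = Df − Dn = 2508.88 − 1733.02 ≈ 775.86 mm.
Setup B: H = 145²/(2.8×0.025) + 145 ≈ 300502.1 mm; DoF = Df − Dn = 29410.0 − 24615.5 ≈ 4794.5 mm.
Ratio = 4794.5 / 775.86 ≈ 6.18.

6.18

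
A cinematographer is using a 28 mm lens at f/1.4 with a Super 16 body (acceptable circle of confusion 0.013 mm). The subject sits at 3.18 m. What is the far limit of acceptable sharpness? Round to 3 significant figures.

Hyperfocal distance H = f²/(N·c) + f = 28²/(1.4 × 0.013) + 28 = 784/0.0182 + 28 ≈ 43104.9 mm ≈ 43.10 m.
Far limit Df = s·(H − f)/(H − s) = 3180 × (43104.9 − 28) / (43104.9 − 3180) = 3180 × 43076.9 / 39924.9 ≈ 3431.1 mm ≈ 3.43 m.

3.43 m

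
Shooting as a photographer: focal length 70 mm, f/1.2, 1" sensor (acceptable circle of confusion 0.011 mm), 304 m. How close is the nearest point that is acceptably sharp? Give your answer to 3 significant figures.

Hyperfocal distance H = f²/(N·c) + f = 70²/(1.2 × 0.011) + 70 = 4900/0.0132 + 70 ≈ 371282.1 mm ≈ 371.3 m.
Near limit Dn = s·(H − f)/(H + s − 2f) = 304000 × (371282.1 − 70) / (371282.1 + 304000 − 2 × 70) = 304000 × 371212.1 / 675142.1 ≈ 167148 mm ≈ 167 m.

167 m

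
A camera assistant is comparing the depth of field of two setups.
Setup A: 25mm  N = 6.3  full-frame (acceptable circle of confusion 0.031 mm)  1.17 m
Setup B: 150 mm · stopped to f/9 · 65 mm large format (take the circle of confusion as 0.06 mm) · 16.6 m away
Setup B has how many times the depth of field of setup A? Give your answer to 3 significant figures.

16.2

Setup A: H = 25²/(6.3×0.031) + 25 ≈ 3225.2 mm; DoF = Df − Dn = 1821.83 − 861.69 ≈ 960.14 mm.
Setup B: H = 150²/(9×0.06) + 150 ≈ 41816.7 mm; DoF = Df − Dn = 27429 − 11901 ≈ 15528 mm.
Ratio = 15528 / 960.14 ≈ 16.2.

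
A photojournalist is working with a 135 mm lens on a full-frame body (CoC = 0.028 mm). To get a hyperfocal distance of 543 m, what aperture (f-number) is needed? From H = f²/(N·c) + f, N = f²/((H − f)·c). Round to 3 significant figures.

Rearrange H = f²/(N·c) + f for N: N = f² / ((H − f)·c).
N = 135² / ((543000 − 135) × 0.028) = 18225 / 15200 ≈ 1.20.

f/1.20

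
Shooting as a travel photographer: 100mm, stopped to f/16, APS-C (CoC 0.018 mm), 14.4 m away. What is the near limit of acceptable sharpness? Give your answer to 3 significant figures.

Hyperfocal distance H = f²/(N·c) + f = 100²/(16 × 0.018) + 100 = 10000/0.288 + 100 ≈ 34822.2 mm ≈ 34.82 m.
Near limit Dn = s·(H − f)/(H + s − 2f) = 14400 × (34822.2 − 100) / (34822.2 + 14400 − 2 × 100) = 14400 × 34722.2 / 49022.2 ≈ 10199 mm ≈ 10.2 m.

10.2 m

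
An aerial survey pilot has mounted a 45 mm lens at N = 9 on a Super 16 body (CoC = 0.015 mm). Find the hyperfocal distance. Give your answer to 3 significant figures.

15.0 m

Hyperfocal distance H = f²/(N·c) + f = 45²/(9 × 0.015) + 45 = 2025/0.135 + 45 ≈ 15045.0 mm ≈ 15.0 m.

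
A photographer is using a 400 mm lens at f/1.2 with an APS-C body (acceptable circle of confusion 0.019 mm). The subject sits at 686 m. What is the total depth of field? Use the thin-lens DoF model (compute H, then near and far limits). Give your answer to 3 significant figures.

Hyperfocal distance H = f²/(N·c) + f = 400²/(1.2 × 0.019) + 400 = 160000/0.0228 + 400 ≈ 7017943.9 mm ≈ 7018 m.
Near limit Dn = s·(H − f)/(H + s − 2f) = 686000 × (7017943.9 − 400) / (7017943.9 + 686000 − 2 × 400) = 686000 × 7017543.9 / 7703143.9 ≈ 624944 mm.
Far limit Df = s·(H − f)/(H − s) = 686000 × (7017943.9 − 400) / (7017943.9 − 686000) = 686000 × 7017543.9 / 6331943.9 ≈ 760278 mm.
Depth of field = Df − Dn = 760278 − 624944 ≈ 135334 mm ≈ 135 m.

135 m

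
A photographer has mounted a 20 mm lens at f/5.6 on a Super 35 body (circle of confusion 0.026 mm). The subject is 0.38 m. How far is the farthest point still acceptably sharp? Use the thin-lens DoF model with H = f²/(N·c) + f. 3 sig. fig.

Hyperfocal distance H = f²/(N·c) + f = 20²/(5.6 × 0.026) + 20 = 400/0.1456 + 20 ≈ 2767.3 mm ≈ 2.767 m.
Far limit Df = s·(H − f)/(H − s) = 380 × (2767.3 − 20) / (2767.3 − 380) = 380 × 2747.3 / 2387.3 ≈ 437.30 mm.

437 mm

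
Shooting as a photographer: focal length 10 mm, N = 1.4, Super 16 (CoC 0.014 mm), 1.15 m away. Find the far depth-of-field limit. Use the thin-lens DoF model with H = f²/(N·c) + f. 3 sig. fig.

1.48 m

Hyperfocal distance H = f²/(N·c) + f = 10²/(1.4 × 0.014) + 10 = 100/0.0196 + 10 ≈ 5112.0 mm ≈ 5.112 m.
Far limit Df = s·(H − f)/(H − s) = 1150 × (5112.0 − 10) / (5112.0 − 1150) = 1150 × 5102.0 / 3962.0 ≈ 1480.9 mm ≈ 1.48 m.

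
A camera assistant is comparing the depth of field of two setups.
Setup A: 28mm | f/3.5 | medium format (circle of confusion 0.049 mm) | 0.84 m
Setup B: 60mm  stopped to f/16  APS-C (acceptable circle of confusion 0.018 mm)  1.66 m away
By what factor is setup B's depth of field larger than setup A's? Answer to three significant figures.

Setup A: H = 28²/(3.5×0.049) + 28 ≈ 4599.4 mm; DoF = Df − Dn = 1021.43 − 713.30 ≈ 308.13 mm.
Setup B: H = 60²/(16×0.018) + 60 ≈ 12560.0 mm; DoF = Df − Dn = 1903.67 − 1471.63 ≈ 432.04 mm.
Ratio = 432.04 / 308.13 ≈ 1.40.

1.40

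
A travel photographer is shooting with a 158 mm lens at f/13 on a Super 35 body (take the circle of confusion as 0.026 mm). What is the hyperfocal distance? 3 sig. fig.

Hyperfocal distance H = f²/(N·c) + f = 158²/(13 × 0.026) + 158 = 24964/0.338 + 158 ≈ 74016.0 mm ≈ 74.0 m.

74.0 m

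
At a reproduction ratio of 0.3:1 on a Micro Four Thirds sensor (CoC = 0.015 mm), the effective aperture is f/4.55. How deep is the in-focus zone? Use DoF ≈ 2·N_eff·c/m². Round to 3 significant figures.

1.52 mm

At magnification m, DoF ≈ 2·N_eff·c/m² = 2 × 4.55 × 0.015 / 0.3² = 0.1365 / 0.09 ≈ 1.52 mm.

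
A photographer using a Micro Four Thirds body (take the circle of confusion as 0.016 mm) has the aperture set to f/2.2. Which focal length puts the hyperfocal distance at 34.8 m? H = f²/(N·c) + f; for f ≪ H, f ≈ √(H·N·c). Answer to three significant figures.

35.0 mm

From H = f²/(N·c) + f, with f ≪ H: f ≈ √(H·N·c) = √(34800 × 2.2 × 0.016) = √1225.0 ≈ 35.00 mm.
The +f correction barely moves this — solving exactly, f² + N·c·f − N·c·H = 0 ⇒ f = (−N·c + √((N·c)² + 4·N·c·H))/2 = (−0.0352 + √4899.8)/2 ≈ 34.982 mm, so f ≈ 35.0 mm.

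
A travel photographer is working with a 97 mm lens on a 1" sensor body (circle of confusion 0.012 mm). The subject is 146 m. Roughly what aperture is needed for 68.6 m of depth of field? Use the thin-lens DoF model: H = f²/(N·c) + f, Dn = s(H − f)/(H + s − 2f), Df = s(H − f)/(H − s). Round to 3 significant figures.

Write h = H − f = f²/(N·c). The thin-lens limits are Dn = s·h/(h + (s−f)) and Df = s·h/(h − (s−f)), so DoF = Df − Dn = 2·s·(s−f)·h / (h² − (s−f)²).
That is a quadratic in h: DoF·h² − 2·s·(s−f)·h − DoF·(s−f)² = 0 ⇒ h = (s−f)·(s + √(s² + DoF²)) / DoF = 145903 × (146000 + √(146000² + 68600²)) / 68600 = 145903 × (146000 + 161313) / 68600 ≈ 653614 mm.
Then N = f²/(c·h) = 97² / (0.012 × 653614) = 9409 / 7843.4 ≈ 1.20.

f/1.20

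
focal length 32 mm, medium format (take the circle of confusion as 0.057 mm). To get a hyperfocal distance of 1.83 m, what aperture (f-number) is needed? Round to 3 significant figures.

Rearrange H = f²/(N·c) + f for N: N = f² / ((H − f)·c).
N = 32² / ((1830 − 32) × 0.057) = 1024 / 102.5 ≈ 9.99.

f/9.99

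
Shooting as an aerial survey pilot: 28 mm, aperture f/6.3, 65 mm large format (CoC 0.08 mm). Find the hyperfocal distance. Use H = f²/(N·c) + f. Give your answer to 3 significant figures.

1.58 m

Hyperfocal distance H = f²/(N·c) + f = 28²/(6.3 × 0.08) + 28 = 784/0.504 + 28 ≈ 1583.6 mm ≈ 1.58 m.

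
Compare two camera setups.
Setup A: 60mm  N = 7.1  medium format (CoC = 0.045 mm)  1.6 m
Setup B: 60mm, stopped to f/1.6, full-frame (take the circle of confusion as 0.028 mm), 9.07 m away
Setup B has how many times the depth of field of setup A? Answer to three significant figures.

4.62

Setup A: H = 60²/(7.1×0.045) + 60 ≈ 11327.6 mm; DoF = Df − Dn = 1853.30 − 1407.61 ≈ 445.69 mm.
Setup B: H = 60²/(1.6×0.028) + 60 ≈ 80417.1 mm; DoF = Df − Dn = 10215.4 − 8155.6 ≈ 2059.8 mm.
Ratio = 2059.8 / 445.69 ≈ 4.62.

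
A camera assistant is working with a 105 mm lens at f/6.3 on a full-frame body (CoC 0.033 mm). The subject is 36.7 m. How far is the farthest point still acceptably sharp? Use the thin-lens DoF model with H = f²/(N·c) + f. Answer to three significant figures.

Hyperfocal distance H = f²/(N·c) + f = 105²/(6.3 × 0.033) + 105 = 11025/0.2079 + 105 ≈ 53135.3 mm ≈ 53.14 m.
Far limit Df = s·(H − f)/(H − s) = 36700 × (53135.3 − 105) / (53135.3 − 36700) = 36700 × 53030.3 / 16435.3 ≈ 118417 mm ≈ 118 m.

118 m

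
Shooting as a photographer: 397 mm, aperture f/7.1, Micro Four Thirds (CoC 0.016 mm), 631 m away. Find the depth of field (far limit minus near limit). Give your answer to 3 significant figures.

Hyperfocal distance H = f²/(N·c) + f = 397²/(7.1 × 0.016) + 397 = 157609/0.1136 + 397 ≈ 1387800.2 mm ≈ 1388 m.
Near limit Dn = s·(H − f)/(H + s − 2f) = 631000 × (1387800.2 − 397) / (1387800.2 + 631000 − 2 × 397) = 631000 × 1387403.2 / 2018006.2 ≈ 433820 mm.
Far limit Df = s·(H − f)/(H − s) = 631000 × (1387800.2 − 397) / (1387800.2 − 631000) = 631000 × 1387403.2 / 756800.2 ≈ 1156780 mm.
Depth of field = Df − Dn = 1156780 − 433820 ≈ 722960 mm ≈ 723 m.

723 m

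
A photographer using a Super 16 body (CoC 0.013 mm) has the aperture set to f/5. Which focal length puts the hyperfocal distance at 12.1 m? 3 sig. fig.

From H = f²/(N·c) + f, with f ≪ H: f ≈ √(H·N·c) = √(12100 × 5 × 0.013) = √786.50 ≈ 28.04 mm.
The +f correction barely moves this — solving exactly, f² + N·c·f − N·c·H = 0 ⇒ f = (−N·c + √((N·c)² + 4·N·c·H))/2 = (−0.065 + √3146.0)/2 ≈ 28.012 mm, so f ≈ 28.0 mm.

28.0 mm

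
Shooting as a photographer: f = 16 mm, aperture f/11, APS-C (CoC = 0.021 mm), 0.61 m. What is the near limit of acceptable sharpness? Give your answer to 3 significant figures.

Hyperfocal distance H = f²/(N·c) + f = 16²/(11 × 0.021) + 16 = 256/0.231 + 16 ≈ 1124.2 mm ≈ 1.124 m.
Near limit Dn = s·(H − f)/(H + s − 2f) = 610 × (1124.2 − 16) / (1124.2 + 610 − 2 × 16) = 610 × 1108.2 / 1702.2 ≈ 397.14 mm.

397 mm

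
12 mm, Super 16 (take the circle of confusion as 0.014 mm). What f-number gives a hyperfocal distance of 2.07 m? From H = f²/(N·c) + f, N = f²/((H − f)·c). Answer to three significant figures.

f/5

Rearrange H = f²/(N·c) + f for N: N = f² / ((H − f)·c).
N = 12² / ((2070 − 12) × 0.014) = 144 / 28.81 ≈ 5.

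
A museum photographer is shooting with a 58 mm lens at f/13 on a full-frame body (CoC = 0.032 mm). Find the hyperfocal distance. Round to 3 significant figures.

8.14 m

Hyperfocal distance H = f²/(N·c) + f = 58²/(13 × 0.032) + 58 = 3364/0.416 + 58 ≈ 8144.5 mm ≈ 8.14 m.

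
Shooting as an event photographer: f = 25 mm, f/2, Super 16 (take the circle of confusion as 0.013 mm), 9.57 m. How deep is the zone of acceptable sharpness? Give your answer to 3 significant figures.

9.02 m

Hyperfocal distance H = f²/(N·c) + f = 25²/(2 × 0.013) + 25 = 625/0.026 + 25 ≈ 24063.5 mm ≈ 24.06 m.
Near limit Dn = s·(H − f)/(H + s − 2f) = 9570 × (24063.5 − 25) / (24063.5 + 9570 − 2 × 25) = 9570 × 24038.5 / 33583.5 ≈ 6850.0 mm.
Far limit Df = s·(H − f)/(H − s) = 9570 × (24063.5 − 25) / (24063.5 − 9570) = 9570 × 24038.5 / 14493.5 ≈ 15872.5 mm.
Depth of field = Df − Dn = 15872.5 − 6850.0 ≈ 9022.5 mm ≈ 9.02 m.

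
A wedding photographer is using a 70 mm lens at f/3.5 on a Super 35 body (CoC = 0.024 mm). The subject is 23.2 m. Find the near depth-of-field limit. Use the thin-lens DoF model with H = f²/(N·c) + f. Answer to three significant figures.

Hyperfocal distance H = f²/(N·c) + f = 70²/(3.5 × 0.024) + 70 = 4900/0.084 + 70 ≈ 58403.3 mm ≈ 58.40 m.
Near limit Dn = s·(H − f)/(H + s − 2f) = 23200 × (58403.3 − 70) / (58403.3 + 23200 − 2 × 70) = 23200 × 58333.3 / 81463.3 ≈ 16613 mm ≈ 16.6 m.

16.6 m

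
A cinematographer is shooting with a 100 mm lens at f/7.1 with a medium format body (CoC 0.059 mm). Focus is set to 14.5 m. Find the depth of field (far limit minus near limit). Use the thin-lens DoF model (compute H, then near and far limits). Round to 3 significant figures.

Hyperfocal distance H = f²/(N·c) + f = 100²/(7.1 × 0.059) + 100 = 10000/0.4189 + 100 ≈ 23972.0 mm ≈ 23.97 m.
Near limit Dn = s·(H − f)/(H + s − 2f) = 14500 × (23972.0 − 100) / (23972.0 + 14500 − 2 × 100) = 14500 × 23872.0 / 38272.0 ≈ 9044 mm.
Far limit Df = s·(H − f)/(H − s) = 14500 × (23972.0 − 100) / (23972.0 − 14500) = 14500 × 23872.0 / 9472.0 ≈ 36544 mm.
Depth of field = Df − Dn = 36544 − 9044 ≈ 27500 mm ≈ 27.5 m.

27.5 m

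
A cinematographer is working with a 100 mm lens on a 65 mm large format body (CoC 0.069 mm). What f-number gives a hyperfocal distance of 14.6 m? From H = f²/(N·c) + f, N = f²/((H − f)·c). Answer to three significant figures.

f/10

Rearrange H = f²/(N·c) + f for N: N = f² / ((H − f)·c).
N = 100² / ((14600 − 100) × 0.069) = 10000 / 1001 ≈ 10.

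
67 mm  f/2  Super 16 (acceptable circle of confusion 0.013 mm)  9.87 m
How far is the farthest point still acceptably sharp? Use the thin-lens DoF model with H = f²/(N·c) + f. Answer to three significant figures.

10.5 m

Hyperfocal distance H = f²/(N·c) + f = 67²/(2 × 0.013) + 67 = 4489/0.026 + 67 ≈ 172720.8 mm ≈ 172.7 m.
Far limit Df = s·(H − f)/(H − s) = 9870 × (172720.8 − 67) / (172720.8 − 9870) = 9870 × 172653.8 / 162850.8 ≈ 10464 mm ≈ 10.5 m.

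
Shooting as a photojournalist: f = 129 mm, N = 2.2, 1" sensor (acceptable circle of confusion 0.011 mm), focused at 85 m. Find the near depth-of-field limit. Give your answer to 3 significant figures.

Hyperfocal distance H = f²/(N·c) + f = 129²/(2.2 × 0.011) + 129 = 16641/0.0242 + 129 ≈ 687773.6 mm ≈ 687.8 m.
Near limit Dn = s·(H − f)/(H + s − 2f) = 85000 × (687773.6 − 129) / (687773.6 + 85000 − 2 × 129) = 85000 × 687644.6 / 772515.6 ≈ 75662 mm ≈ 75.7 m.

75.7 m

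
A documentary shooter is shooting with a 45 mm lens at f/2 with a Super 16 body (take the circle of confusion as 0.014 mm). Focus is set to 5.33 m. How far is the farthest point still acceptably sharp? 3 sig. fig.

Hyperfocal distance H = f²/(N·c) + f = 45²/(2 × 0.014) + 45 = 2025/0.028 + 45 ≈ 72366.4 mm ≈ 72.37 m.
Far limit Df = s·(H − f)/(H − s) = 5330 × (72366.4 − 45) / (72366.4 − 5330) = 5330 × 72321.4 / 67036.4 ≈ 5750.2 mm ≈ 5.75 m.

5.75 m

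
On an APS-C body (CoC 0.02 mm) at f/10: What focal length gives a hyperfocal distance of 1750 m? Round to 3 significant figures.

592 mm

From H = f²/(N·c) + f, with f ≪ H: f ≈ √(H·N·c) = √(1750000 × 10 × 0.02) = √350000 ≈ 591.6 mm.
The +f correction barely moves this — solving exactly, f² + N·c·f − N·c·H = 0 ⇒ f = (−N·c + √((N·c)² + 4·N·c·H))/2 = (−0.2 + √1400000)/2 ≈ 591.51 mm, so f ≈ 592 mm.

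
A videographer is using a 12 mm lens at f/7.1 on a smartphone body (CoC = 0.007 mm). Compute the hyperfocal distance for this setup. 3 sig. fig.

2.91 m

Hyperfocal distance H = f²/(N·c) + f = 12²/(7.1 × 0.007) + 12 = 144/0.0497 + 12 ≈ 2909.4 mm ≈ 2.91 m.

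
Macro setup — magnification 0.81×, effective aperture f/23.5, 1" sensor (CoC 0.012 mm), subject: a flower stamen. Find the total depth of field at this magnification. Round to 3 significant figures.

At magnification m, DoF ≈ 2·N_eff·c/m² = 2 × 23.5 × 0.012 / 0.81² = 0.564 / 0.6561 ≈ 0.86 mm.

0.860 mm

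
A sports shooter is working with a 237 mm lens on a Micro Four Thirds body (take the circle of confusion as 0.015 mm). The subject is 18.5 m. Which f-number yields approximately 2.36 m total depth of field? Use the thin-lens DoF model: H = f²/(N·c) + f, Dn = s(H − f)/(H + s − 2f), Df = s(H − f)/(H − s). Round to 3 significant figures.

f/13

Write h = H − f = f²/(N·c). The thin-lens limits are Dn = s·h/(h + (s−f)) and Df = s·h/(h − (s−f)), so DoF = Df − Dn = 2·s·(s−f)·h / (h² − (s−f)²).
That is a quadratic in h: DoF·h² − 2·s·(s−f)·h − DoF·(s−f)² = 0 ⇒ h = (s−f)·(s + √(s² + DoF²)) / DoF = 18263 × (18500 + √(18500² + 2360²)) / 2360 = 18263 × (18500 + 18649.9) / 2360 ≈ 287487 mm.
Then N = f²/(c·h) = 237² / (0.015 × 287487) = 56169 / 4312.3 ≈ 13.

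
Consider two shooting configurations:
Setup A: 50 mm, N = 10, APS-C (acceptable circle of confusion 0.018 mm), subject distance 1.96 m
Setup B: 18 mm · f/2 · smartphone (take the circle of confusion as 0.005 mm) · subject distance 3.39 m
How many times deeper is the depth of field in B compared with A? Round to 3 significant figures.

Setup A: H = 50²/(10×0.018) + 50 ≈ 13938.9 mm; DoF = Df − Dn = 2272.52 − 1723.05 ≈ 549.47 mm.
Setup B: H = 18²/(2×0.005) + 18 ≈ 32418.0 mm; DoF = Df − Dn = 3783.79 − 3070.45 ≈ 713.34 mm.
Ratio = 713.34 / 549.47 ≈ 1.30.

1.30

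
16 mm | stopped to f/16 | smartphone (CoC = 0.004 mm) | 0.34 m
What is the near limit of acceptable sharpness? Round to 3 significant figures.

315 mm

Hyperfocal distance H = f²/(N·c) + f = 16²/(16 × 0.004) + 16 = 256/0.064 + 16 ≈ 4016.0 mm ≈ 4.016 m.
Near limit Dn = s·(H − f)/(H + s − 2f) = 340 × (4016.0 − 16) / (4016.0 + 340 − 2 × 16) = 340 × 4000.0 / 4324.0 ≈ 314.52 mm.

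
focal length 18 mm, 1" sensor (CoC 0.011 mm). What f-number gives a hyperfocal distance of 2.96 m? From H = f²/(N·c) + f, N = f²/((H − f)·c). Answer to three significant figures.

f/10

Rearrange H = f²/(N·c) + f for N: N = f² / ((H − f)·c).
N = 18² / ((2960 − 18) × 0.011) = 324 / 32.36 ≈ 10.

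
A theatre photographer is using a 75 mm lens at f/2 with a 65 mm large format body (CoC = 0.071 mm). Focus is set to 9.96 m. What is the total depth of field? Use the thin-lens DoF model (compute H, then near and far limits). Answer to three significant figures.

Hyperfocal distance H = f²/(N·c) + f = 75²/(2 × 0.071) + 75 = 5625/0.142 + 75 ≈ 39687.7 mm ≈ 39.69 m.
Near limit Dn = s·(H − f)/(H + s − 2f) = 9960 × (39687.7 − 75) / (39687.7 + 9960 − 2 × 75) = 9960 × 39612.7 / 49497.7 ≈ 7970.9 mm.
Far limit Df = s·(H − f)/(H − s) = 9960 × (39687.7 − 75) / (39687.7 − 9960) = 9960 × 39612.7 / 29727.7 ≈ 13271.9 mm.
Depth of field = Df − Dn = 13271.9 − 7970.9 ≈ 5301.0 mm ≈ 5.30 m.

5.30 m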